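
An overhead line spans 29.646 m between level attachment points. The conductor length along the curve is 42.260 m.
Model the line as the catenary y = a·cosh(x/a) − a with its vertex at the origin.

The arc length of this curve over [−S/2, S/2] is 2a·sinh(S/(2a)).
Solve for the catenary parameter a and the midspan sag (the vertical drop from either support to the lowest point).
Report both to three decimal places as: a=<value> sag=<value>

a=9.819 sag=13.481

seed: a₀ = √(S³/(24(L−S))) = √(29.646³/(24·12.614)) = 9.277204
iter 1: u=1.597787  f(a)=+1.712e+00  f'(a)=-3.480e+00  a ← 9.277204 − (+1.712e+00/-3.480e+00) = 9.769035
iter 2: u=1.517345  f(a)=+1.455e-01  f'(a)=-2.911e+00  a ← 9.769035 − (+1.455e-01/-2.911e+00) = 9.819025
iter 3: u=1.509620  f(a)=+1.268e-03  f'(a)=-2.861e+00  a ← 9.819025 − (+1.268e-03/-2.861e+00) = 9.819468
iter 4: u=1.509552  f(a)=+9.815e-08  f'(a)=-2.860e+00  a ← 9.819468 − (+9.815e-08/-2.860e+00) = 9.819468
iter 5: u=1.509552  f(a)=+0.000e+00  f'(a)=-2.860e+00  a ← 9.819468 − (+0.000e+00/-2.860e+00) = 9.819468
converged: |Δa| < 1e-12 after 5 iterations
sag = a·(cosh(S/(2a)) − 1) = 9.819468·(cosh(1.509552) − 1) = 13.480722
T_max/T_min = cosh(S/(2a)) = 2.372857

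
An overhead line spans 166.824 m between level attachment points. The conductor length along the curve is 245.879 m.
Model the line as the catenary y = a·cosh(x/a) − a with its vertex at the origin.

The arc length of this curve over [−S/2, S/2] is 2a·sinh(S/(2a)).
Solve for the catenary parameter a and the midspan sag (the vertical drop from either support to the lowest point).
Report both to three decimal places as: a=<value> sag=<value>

seed: a₀ = √(S³/(24(L−S))) = √(166.824³/(24·79.055)) = 49.467220
iter 1: u=1.686208  f(a)=+1.203e+01  f'(a)=-4.202e+00  a ← 49.467220 − (+1.203e+01/-4.202e+00) = 52.330025
iter 2: u=1.593961  f(a)=+1.123e+00  f'(a)=-3.451e+00  a ← 52.330025 − (+1.123e+00/-3.451e+00) = 52.655553
iter 3: u=1.584106  f(a)=+1.202e-02  f'(a)=-3.378e+00  a ← 52.655553 − (+1.202e-02/-3.378e+00) = 52.659113
iter 4: u=1.583999  f(a)=+1.410e-06  f'(a)=-3.377e+00  a ← 52.659113 − (+1.410e-06/-3.377e+00) = 52.659113
iter 5: u=1.583999  f(a)=+0.000e+00  f'(a)=-3.377e+00  a ← 52.659113 − (+0.000e+00/-3.377e+00) = 52.659113
converged: |Δa| < 1e-12 after 5 iterations
sag = a·(cosh(S/(2a)) − 1) = 52.659113·(cosh(1.583999) − 1) = 81.083561
T_max/T_min = cosh(S/(2a)) = 2.539782

a=52.659 sag=81.084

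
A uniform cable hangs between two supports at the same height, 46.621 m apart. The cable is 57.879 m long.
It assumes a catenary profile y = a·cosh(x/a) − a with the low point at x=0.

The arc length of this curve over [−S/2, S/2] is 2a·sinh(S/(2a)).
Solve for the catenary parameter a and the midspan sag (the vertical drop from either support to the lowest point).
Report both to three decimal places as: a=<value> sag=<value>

a=20.032 sag=15.164

seed: a₀ = √(S³/(24(L−S))) = √(46.621³/(24·11.258)) = 19.365831
iter 1: u=1.203692  f(a)=+8.443e-01  f'(a)=-1.340e+00  a ← 19.365831 − (+8.443e-01/-1.340e+00) = 19.995855
iter 2: u=1.165767  f(a)=+4.295e-02  f'(a)=-1.207e+00  a ← 19.995855 − (+4.295e-02/-1.207e+00) = 20.031443
iter 3: u=1.163695  f(a)=+1.243e-04  f'(a)=-1.200e+00  a ← 20.031443 − (+1.243e-04/-1.200e+00) = 20.031547
iter 4: u=1.163689  f(a)=+1.049e-09  f'(a)=-1.200e+00  a ← 20.031547 − (+1.049e-09/-1.200e+00) = 20.031547
iter 5: u=1.163689  f(a)=+7.105e-15  f'(a)=-1.200e+00  a ← 20.031547 − (+7.105e-15/-1.200e+00) = 20.031547
converged: |Δa| < 1e-12 after 5 iterations
sag = a·(cosh(S/(2a)) − 1) = 20.031547·(cosh(1.163689) − 1) = 15.164441
T_max/T_min = cosh(S/(2a)) = 1.757028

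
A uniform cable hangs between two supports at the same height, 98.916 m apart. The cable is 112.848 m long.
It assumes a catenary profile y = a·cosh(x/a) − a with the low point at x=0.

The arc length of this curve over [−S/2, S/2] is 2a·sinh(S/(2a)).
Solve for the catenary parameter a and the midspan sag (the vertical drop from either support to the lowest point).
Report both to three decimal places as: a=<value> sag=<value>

a=54.902 sag=23.825

seed: a₀ = √(S³/(24(L−S))) = √(98.916³/(24·13.932)) = 53.800643
iter 1: u=0.919283  f(a)=+6.007e-01  f'(a)=-5.630e-01  a ← 53.800643 − (+6.007e-01/-5.630e-01) = 54.867508
iter 2: u=0.901408  f(a)=+1.833e-02  f'(a)=-5.291e-01  a ← 54.867508 − (+1.833e-02/-5.291e-01) = 54.902154
iter 3: u=0.900839  f(a)=+1.827e-05  f'(a)=-5.281e-01  a ← 54.902154 − (+1.827e-05/-5.281e-01) = 54.902189
iter 4: u=0.900838  f(a)=+1.819e-11  f'(a)=-5.281e-01  a ← 54.902189 − (+1.819e-11/-5.281e-01) = 54.902189
converged: |Δa| < 1e-12 after 4 iterations
sag = a·(cosh(S/(2a)) − 1) = 54.902189·(cosh(0.900838) − 1) = 23.824669
T_max/T_min = cosh(S/(2a)) = 1.433948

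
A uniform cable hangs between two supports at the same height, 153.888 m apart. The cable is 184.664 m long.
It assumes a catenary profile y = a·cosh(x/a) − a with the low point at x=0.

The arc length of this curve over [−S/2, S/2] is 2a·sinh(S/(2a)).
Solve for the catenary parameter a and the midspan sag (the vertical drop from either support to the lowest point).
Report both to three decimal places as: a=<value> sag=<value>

seed: a₀ = √(S³/(24(L−S))) = √(153.888³/(24·30.776)) = 70.241767
iter 1: u=1.095417  f(a)=+1.900e+00  f'(a)=-9.860e-01  a ← 70.241767 − (+1.900e+00/-9.860e-01) = 72.168765
iter 2: u=1.066168  f(a)=+8.100e-02  f'(a)=-9.036e-01  a ← 72.168765 − (+8.100e-02/-9.036e-01) = 72.258404
iter 3: u=1.064845  f(a)=+1.617e-04  f'(a)=-9.000e-01  a ← 72.258404 − (+1.617e-04/-9.000e-01) = 72.258584
iter 4: u=1.064842  f(a)=+6.473e-10  f'(a)=-9.000e-01  a ← 72.258584 − (+6.473e-10/-9.000e-01) = 72.258584
iter 5: u=1.064842  f(a)=-8.527e-14  f'(a)=-9.000e-01  a ← 72.258584 − (-8.527e-14/-9.000e-01) = 72.258584
converged: |Δa| < 1e-12 after 5 iterations
sag = a·(cosh(S/(2a)) − 1) = 72.258584·(cosh(1.064842) − 1) = 44.986890
T_max/T_min = cosh(S/(2a)) = 1.622582

a=72.259 sag=44.987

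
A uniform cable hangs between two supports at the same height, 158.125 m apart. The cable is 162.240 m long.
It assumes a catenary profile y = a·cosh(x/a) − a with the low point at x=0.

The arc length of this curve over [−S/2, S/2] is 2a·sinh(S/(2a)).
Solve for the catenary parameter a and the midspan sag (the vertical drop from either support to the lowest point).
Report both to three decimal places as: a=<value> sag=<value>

a=200.859 sag=15.762

seed: a₀ = √(S³/(24(L−S))) = √(158.125³/(24·4.115)) = 200.083035
iter 1: u=0.395148  f(a)=+3.225e-02  f'(a)=-4.178e-02  a ← 200.083035 − (+3.225e-02/-4.178e-02) = 200.854862
iter 2: u=0.393630  f(a)=+1.875e-04  f'(a)=-4.129e-02  a ← 200.854862 − (+1.875e-04/-4.129e-02) = 200.859404
iter 3: u=0.393621  f(a)=+6.426e-09  f'(a)=-4.129e-02  a ← 200.859404 − (+6.426e-09/-4.129e-02) = 200.859404
iter 4: u=0.393621  f(a)=+0.000e+00  f'(a)=-4.129e-02  a ← 200.859404 − (+0.000e+00/-4.129e-02) = 200.859404
converged: |Δa| < 1e-12 after 4 iterations
sag = a·(cosh(S/(2a)) − 1) = 200.859404·(cosh(0.393621) − 1) = 15.762281
T_max/T_min = cosh(S/(2a)) = 1.078474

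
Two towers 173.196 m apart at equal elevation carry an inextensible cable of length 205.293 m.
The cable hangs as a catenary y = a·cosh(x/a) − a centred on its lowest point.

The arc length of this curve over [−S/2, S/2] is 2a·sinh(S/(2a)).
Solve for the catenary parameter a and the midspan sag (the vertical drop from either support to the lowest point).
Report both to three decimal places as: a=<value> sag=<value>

seed: a₀ = √(S³/(24(L−S))) = √(173.196³/(24·32.097)) = 82.123783
iter 1: u=1.054481  f(a)=+1.832e+00  f'(a)=-8.721e-01  a ← 82.123783 − (+1.832e+00/-8.721e-01) = 84.224956
iter 2: u=1.028175  f(a)=+7.268e-02  f'(a)=-8.042e-01  a ← 84.224956 − (+7.268e-02/-8.042e-01) = 84.315339
iter 3: u=1.027073  f(a)=+1.248e-04  f'(a)=-8.014e-01  a ← 84.315339 − (+1.248e-04/-8.014e-01) = 84.315494
iter 4: u=1.027071  f(a)=+3.694e-10  f'(a)=-8.014e-01  a ← 84.315494 − (+3.694e-10/-8.014e-01) = 84.315494
iter 5: u=1.027071  f(a)=+2.842e-14  f'(a)=-8.014e-01  a ← 84.315494 − (+2.842e-14/-8.014e-01) = 84.315494
converged: |Δa| < 1e-12 after 5 iterations
sag = a·(cosh(S/(2a)) − 1) = 84.315494·(cosh(1.027071) − 1) = 48.520519
T_max/T_min = cosh(S/(2a)) = 1.575464

a=84.315 sag=48.521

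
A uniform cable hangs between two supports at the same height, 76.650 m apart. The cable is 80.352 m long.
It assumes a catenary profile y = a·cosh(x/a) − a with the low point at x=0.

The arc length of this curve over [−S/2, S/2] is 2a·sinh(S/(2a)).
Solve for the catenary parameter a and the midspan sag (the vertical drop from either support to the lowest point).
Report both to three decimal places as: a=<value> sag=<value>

seed: a₀ = √(S³/(24(L−S))) = √(76.650³/(24·3.702)) = 71.194167
iter 1: u=0.538317  f(a)=+5.401e-02  f'(a)=-1.070e-01  a ← 71.194167 − (+5.401e-02/-1.070e-01) = 71.698740
iter 2: u=0.534528  f(a)=+5.796e-04  f'(a)=-1.048e-01  a ← 71.698740 − (+5.796e-04/-1.048e-01) = 71.704273
iter 3: u=0.534487  f(a)=+6.834e-08  f'(a)=-1.047e-01  a ← 71.704273 − (+6.834e-08/-1.047e-01) = 71.704274
iter 4: u=0.534487  f(a)=+0.000e+00  f'(a)=-1.047e-01  a ← 71.704274 − (+0.000e+00/-1.047e-01) = 71.704274
converged: |Δa| < 1e-12 after 4 iterations
sag = a·(cosh(S/(2a)) − 1) = 71.704274·(cosh(0.534487) − 1) = 10.488268
T_max/T_min = cosh(S/(2a)) = 1.146271

a=71.704 sag=10.488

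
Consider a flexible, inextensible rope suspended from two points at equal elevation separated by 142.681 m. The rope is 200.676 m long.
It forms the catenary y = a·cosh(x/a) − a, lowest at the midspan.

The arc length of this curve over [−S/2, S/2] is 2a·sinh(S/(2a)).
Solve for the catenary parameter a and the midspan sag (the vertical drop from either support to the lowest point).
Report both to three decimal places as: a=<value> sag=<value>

seed: a₀ = √(S³/(24(L−S))) = √(142.681³/(24·57.995)) = 45.682338
iter 1: u=1.561665  f(a)=+7.497e+00  f'(a)=-3.215e+00  a ← 45.682338 − (+7.497e+00/-3.215e+00) = 48.014350
iter 2: u=1.485816  f(a)=+6.123e-01  f'(a)=-2.709e+00  a ← 48.014350 − (+6.123e-01/-2.709e+00) = 48.240358
iter 3: u=1.478855  f(a)=+4.887e-03  f'(a)=-2.666e+00  a ← 48.240358 − (+4.887e-03/-2.666e+00) = 48.242191
iter 4: u=1.478799  f(a)=+3.169e-07  f'(a)=-2.666e+00  a ← 48.242191 − (+3.169e-07/-2.666e+00) = 48.242191
iter 5: u=1.478799  f(a)=+2.842e-14  f'(a)=-2.666e+00  a ← 48.242191 − (+2.842e-14/-2.666e+00) = 48.242191
converged: |Δa| < 1e-12 after 5 iterations
sag = a·(cosh(S/(2a)) − 1) = 48.242191·(cosh(1.478799) − 1) = 63.090748
T_max/T_min = cosh(S/(2a)) = 2.307792

a=48.242 sag=63.091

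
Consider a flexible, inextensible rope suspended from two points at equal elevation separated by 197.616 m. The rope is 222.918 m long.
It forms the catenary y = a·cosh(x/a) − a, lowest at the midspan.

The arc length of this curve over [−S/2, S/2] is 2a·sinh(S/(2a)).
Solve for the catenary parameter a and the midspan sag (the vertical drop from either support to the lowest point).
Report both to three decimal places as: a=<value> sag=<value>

a=114.837 sag=45.196

seed: a₀ = √(S³/(24(L−S))) = √(197.616³/(24·25.302)) = 112.732752
iter 1: u=0.876480  f(a)=+9.898e-01  f'(a)=-4.843e-01  a ← 112.732752 − (+9.898e-01/-4.843e-01) = 114.776487
iter 2: u=0.860873  f(a)=+2.756e-02  f'(a)=-4.577e-01  a ← 114.776487 − (+2.756e-02/-4.577e-01) = 114.836699
iter 3: u=0.860422  f(a)=+2.272e-05  f'(a)=-4.569e-01  a ← 114.836699 − (+2.272e-05/-4.569e-01) = 114.836749
iter 4: u=0.860421  f(a)=+1.549e-11  f'(a)=-4.569e-01  a ← 114.836749 − (+1.549e-11/-4.569e-01) = 114.836749
converged: |Δa| < 1e-12 after 4 iterations
sag = a·(cosh(S/(2a)) − 1) = 114.836749·(cosh(0.860421) − 1) = 45.196334
T_max/T_min = cosh(S/(2a)) = 1.393570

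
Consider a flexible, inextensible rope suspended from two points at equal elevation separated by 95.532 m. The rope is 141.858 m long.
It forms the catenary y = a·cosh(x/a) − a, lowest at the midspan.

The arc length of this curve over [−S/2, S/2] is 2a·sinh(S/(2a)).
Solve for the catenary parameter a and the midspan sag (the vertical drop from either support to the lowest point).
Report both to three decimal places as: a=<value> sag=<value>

seed: a₀ = √(S³/(24(L−S))) = √(95.532³/(24·46.326)) = 28.003047
iter 1: u=1.705743  f(a)=+7.226e+00  f'(a)=-4.377e+00  a ← 28.003047 − (+7.226e+00/-4.377e+00) = 29.653904
iter 2: u=1.610783  f(a)=+6.883e-01  f'(a)=-3.579e+00  a ← 29.653904 − (+6.883e-01/-3.579e+00) = 29.846183
iter 3: u=1.600406  f(a)=+7.696e-03  f'(a)=-3.500e+00  a ← 29.846183 − (+7.696e-03/-3.500e+00) = 29.848382
iter 4: u=1.600288  f(a)=+9.861e-07  f'(a)=-3.499e+00  a ← 29.848382 − (+9.861e-07/-3.499e+00) = 29.848382
iter 5: u=1.600288  f(a)=+2.842e-14  f'(a)=-3.499e+00  a ← 29.848382 − (+2.842e-14/-3.499e+00) = 29.848382
converged: |Δa| < 1e-12 after 5 iterations
sag = a·(cosh(S/(2a)) − 1) = 29.848382·(cosh(1.600288) − 1) = 47.105169
T_max/T_min = cosh(S/(2a)) = 2.578148

a=29.848 sag=47.105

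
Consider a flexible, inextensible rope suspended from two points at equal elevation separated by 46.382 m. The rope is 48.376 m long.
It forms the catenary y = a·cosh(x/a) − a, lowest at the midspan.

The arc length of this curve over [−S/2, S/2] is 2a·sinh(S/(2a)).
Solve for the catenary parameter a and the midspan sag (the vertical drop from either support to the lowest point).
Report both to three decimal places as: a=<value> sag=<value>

a=45.954 sag=5.977

seed: a₀ = √(S³/(24(L−S))) = √(46.382³/(24·1.994)) = 45.662114
iter 1: u=0.507883  f(a)=+2.588e-02  f'(a)=-8.961e-02  a ← 45.662114 − (+2.588e-02/-8.961e-02) = 45.950869
iter 2: u=0.504691  f(a)=+2.475e-04  f'(a)=-8.790e-02  a ← 45.950869 − (+2.475e-04/-8.790e-02) = 45.953685
iter 3: u=0.504660  f(a)=+2.313e-08  f'(a)=-8.789e-02  a ← 45.953685 − (+2.313e-08/-8.789e-02) = 45.953685
iter 4: u=0.504660  f(a)=+7.105e-15  f'(a)=-8.789e-02  a ← 45.953685 − (+7.105e-15/-8.789e-02) = 45.953685
converged: |Δa| < 1e-12 after 4 iterations
sag = a·(cosh(S/(2a)) − 1) = 45.953685·(cosh(0.504660) − 1) = 5.977043
T_max/T_min = cosh(S/(2a)) = 1.130067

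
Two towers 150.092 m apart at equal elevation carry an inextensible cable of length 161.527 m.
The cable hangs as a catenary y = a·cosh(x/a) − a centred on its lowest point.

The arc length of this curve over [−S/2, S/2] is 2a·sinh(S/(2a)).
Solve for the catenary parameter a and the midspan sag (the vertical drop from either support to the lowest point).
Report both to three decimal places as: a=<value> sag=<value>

seed: a₀ = √(S³/(24(L−S))) = √(150.092³/(24·11.435)) = 110.997350
iter 1: u=0.676106  f(a)=+2.642e-01  f'(a)=-2.156e-01  a ← 110.997350 − (+2.642e-01/-2.156e-01) = 112.222782
iter 2: u=0.668723  f(a)=+4.439e-03  f'(a)=-2.084e-01  a ← 112.222782 − (+4.439e-03/-2.084e-01) = 112.244082
iter 3: u=0.668596  f(a)=+1.301e-06  f'(a)=-2.083e-01  a ← 112.244082 − (+1.301e-06/-2.083e-01) = 112.244088
iter 4: u=0.668596  f(a)=+8.527e-14  f'(a)=-2.083e-01  a ← 112.244088 − (+8.527e-14/-2.083e-01) = 112.244088
converged: |Δa| < 1e-12 after 4 iterations
sag = a·(cosh(S/(2a)) − 1) = 112.244088·(cosh(0.668596) − 1) = 26.036345
T_max/T_min = cosh(S/(2a)) = 1.231962

a=112.244 sag=26.036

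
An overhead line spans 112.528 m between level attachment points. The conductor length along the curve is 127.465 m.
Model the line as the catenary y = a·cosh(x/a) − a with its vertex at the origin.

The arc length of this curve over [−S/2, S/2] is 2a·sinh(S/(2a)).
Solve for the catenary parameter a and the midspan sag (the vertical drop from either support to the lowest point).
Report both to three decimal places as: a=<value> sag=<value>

a=64.264 sag=26.244

seed: a₀ = √(S³/(24(L−S))) = √(112.528³/(24·14.937)) = 63.045427
iter 1: u=0.892436  f(a)=+6.062e-01  f'(a)=-5.127e-01  a ← 63.045427 − (+6.062e-01/-5.127e-01) = 64.227901
iter 2: u=0.876006  f(a)=+1.748e-02  f'(a)=-4.835e-01  a ← 64.227901 − (+1.748e-02/-4.835e-01) = 64.264045
iter 3: u=0.875513  f(a)=+1.548e-05  f'(a)=-4.826e-01  a ← 64.264045 − (+1.548e-05/-4.826e-01) = 64.264077
iter 4: u=0.875512  f(a)=+1.214e-11  f'(a)=-4.826e-01  a ← 64.264077 − (+1.214e-11/-4.826e-01) = 64.264077
converged: |Δa| < 1e-12 after 4 iterations
sag = a·(cosh(S/(2a)) − 1) = 64.264077·(cosh(0.875512) − 1) = 26.243951
T_max/T_min = cosh(S/(2a)) = 1.408377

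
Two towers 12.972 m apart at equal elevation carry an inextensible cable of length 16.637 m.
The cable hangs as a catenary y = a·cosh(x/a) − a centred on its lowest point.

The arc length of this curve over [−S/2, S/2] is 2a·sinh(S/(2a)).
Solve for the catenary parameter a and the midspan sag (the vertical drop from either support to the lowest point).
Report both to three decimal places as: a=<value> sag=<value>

a=5.180 sag=4.619

seed: a₀ = √(S³/(24(L−S))) = √(12.972³/(24·3.665)) = 4.981588
iter 1: u=1.301994  f(a)=+3.235e-01  f'(a)=-1.736e+00  a ← 4.981588 − (+3.235e-01/-1.736e+00) = 5.167878
iter 2: u=1.255061  f(a)=+1.903e-02  f'(a)=-1.538e+00  a ← 5.167878 − (+1.903e-02/-1.538e+00) = 5.180255
iter 3: u=1.252062  f(a)=+7.498e-05  f'(a)=-1.525e+00  a ← 5.180255 − (+7.498e-05/-1.525e+00) = 5.180304
iter 4: u=1.252050  f(a)=+1.174e-09  f'(a)=-1.525e+00  a ← 5.180304 − (+1.174e-09/-1.525e+00) = 5.180304
iter 5: u=1.252050  f(a)=+0.000e+00  f'(a)=-1.525e+00  a ← 5.180304 − (+0.000e+00/-1.525e+00) = 5.180304
converged: |Δa| < 1e-12 after 5 iterations
sag = a·(cosh(S/(2a)) − 1) = 5.180304·(cosh(1.252050) − 1) = 4.619338
T_max/T_min = cosh(S/(2a)) = 1.891712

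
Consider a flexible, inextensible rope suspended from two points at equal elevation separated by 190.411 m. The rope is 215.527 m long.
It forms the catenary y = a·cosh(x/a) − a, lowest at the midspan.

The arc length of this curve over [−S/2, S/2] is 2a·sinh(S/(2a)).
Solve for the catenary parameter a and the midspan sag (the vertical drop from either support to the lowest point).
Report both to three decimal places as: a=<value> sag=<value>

seed: a₀ = √(S³/(24(L−S))) = √(190.411³/(24·25.116)) = 107.018089
iter 1: u=0.889621  f(a)=+1.013e+00  f'(a)=-5.076e-01  a ← 107.018089 − (+1.013e+00/-5.076e-01) = 109.013406
iter 2: u=0.873338  f(a)=+2.902e-02  f'(a)=-4.789e-01  a ← 109.013406 − (+2.902e-02/-4.789e-01) = 109.074004
iter 3: u=0.872852  f(a)=+2.538e-05  f'(a)=-4.780e-01  a ← 109.074004 − (+2.538e-05/-4.780e-01) = 109.074057
iter 4: u=0.872852  f(a)=+1.947e-11  f'(a)=-4.780e-01  a ← 109.074057 − (+1.947e-11/-4.780e-01) = 109.074057
converged: |Δa| < 1e-12 after 4 iterations
sag = a·(cosh(S/(2a)) − 1) = 109.074057·(cosh(0.872852) − 1) = 44.256050
T_max/T_min = cosh(S/(2a)) = 1.405743

a=109.074 sag=44.256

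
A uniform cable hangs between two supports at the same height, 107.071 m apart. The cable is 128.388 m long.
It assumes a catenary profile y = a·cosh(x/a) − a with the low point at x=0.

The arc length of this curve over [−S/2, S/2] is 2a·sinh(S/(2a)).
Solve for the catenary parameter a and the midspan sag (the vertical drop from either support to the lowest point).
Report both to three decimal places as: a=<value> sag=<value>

a=50.383 sag=31.222

seed: a₀ = √(S³/(24(L−S))) = √(107.071³/(24·21.317)) = 48.982294
iter 1: u=1.092956  f(a)=+1.310e+00  f'(a)=-9.789e-01  a ← 48.982294 − (+1.310e+00/-9.789e-01) = 50.320560
iter 2: u=1.063889  f(a)=+5.561e-02  f'(a)=-8.974e-01  a ← 50.320560 − (+5.561e-02/-8.974e-01) = 50.382525
iter 3: u=1.062581  f(a)=+1.100e-04  f'(a)=-8.938e-01  a ← 50.382525 − (+1.100e-04/-8.938e-01) = 50.382648
iter 4: u=1.062578  f(a)=+4.326e-10  f'(a)=-8.938e-01  a ← 50.382648 − (+4.326e-10/-8.938e-01) = 50.382648
iter 5: u=1.062578  f(a)=+2.842e-14  f'(a)=-8.938e-01  a ← 50.382648 − (+2.842e-14/-8.938e-01) = 50.382648
converged: |Δa| < 1e-12 after 5 iterations
sag = a·(cosh(S/(2a)) − 1) = 50.382648·(cosh(1.062578) − 1) = 31.221769
T_max/T_min = cosh(S/(2a)) = 1.619693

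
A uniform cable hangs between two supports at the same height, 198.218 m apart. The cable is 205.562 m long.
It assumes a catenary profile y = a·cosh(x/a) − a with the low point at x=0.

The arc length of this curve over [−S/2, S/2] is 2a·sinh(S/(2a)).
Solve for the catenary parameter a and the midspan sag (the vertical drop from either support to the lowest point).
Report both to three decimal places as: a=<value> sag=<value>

seed: a₀ = √(S³/(24(L−S))) = √(198.218³/(24·7.344)) = 210.204825
iter 1: u=0.471488  f(a)=+8.206e-02  f'(a)=-7.144e-02  a ← 210.204825 − (+8.206e-02/-7.144e-02) = 211.353505
iter 2: u=0.468925  f(a)=+6.775e-04  f'(a)=-7.027e-02  a ← 211.353505 − (+6.775e-04/-7.027e-02) = 211.363148
iter 3: u=0.468904  f(a)=+4.704e-08  f'(a)=-7.026e-02  a ← 211.363148 − (+4.704e-08/-7.026e-02) = 211.363148
iter 4: u=0.468904  f(a)=+5.684e-14  f'(a)=-7.026e-02  a ← 211.363148 − (+5.684e-14/-7.026e-02) = 211.363148
converged: |Δa| < 1e-12 after 4 iterations
sag = a·(cosh(S/(2a)) − 1) = 211.363148·(cosh(0.468904) − 1) = 23.665179
T_max/T_min = cosh(S/(2a)) = 1.111965

a=211.363 sag=23.665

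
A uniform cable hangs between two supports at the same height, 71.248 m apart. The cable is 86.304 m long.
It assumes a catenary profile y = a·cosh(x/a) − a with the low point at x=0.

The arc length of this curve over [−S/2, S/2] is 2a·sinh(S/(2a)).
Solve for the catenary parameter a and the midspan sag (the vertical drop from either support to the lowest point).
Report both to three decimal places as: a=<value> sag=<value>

seed: a₀ = √(S³/(24(L−S))) = √(71.248³/(24·15.056)) = 31.637240
iter 1: u=1.126015  f(a)=+9.838e-01  f'(a)=-1.078e+00  a ← 31.637240 − (+9.838e-01/-1.078e+00) = 32.549812
iter 2: u=1.094446  f(a)=+4.417e-02  f'(a)=-9.832e-01  a ← 32.549812 − (+4.417e-02/-9.832e-01) = 32.594738
iter 3: u=1.092937  f(a)=+9.832e-05  f'(a)=-9.788e-01  a ← 32.594738 − (+9.832e-05/-9.788e-01) = 32.594839
iter 4: u=1.092934  f(a)=+4.895e-10  f'(a)=-9.788e-01  a ← 32.594839 − (+4.895e-10/-9.788e-01) = 32.594839
iter 5: u=1.092934  f(a)=+0.000e+00  f'(a)=-9.788e-01  a ← 32.594839 − (+0.000e+00/-9.788e-01) = 32.594839
converged: |Δa| < 1e-12 after 5 iterations
sag = a·(cosh(S/(2a)) − 1) = 32.594839·(cosh(1.092934) − 1) = 21.483980
T_max/T_min = cosh(S/(2a)) = 1.659122

a=32.595 sag=21.484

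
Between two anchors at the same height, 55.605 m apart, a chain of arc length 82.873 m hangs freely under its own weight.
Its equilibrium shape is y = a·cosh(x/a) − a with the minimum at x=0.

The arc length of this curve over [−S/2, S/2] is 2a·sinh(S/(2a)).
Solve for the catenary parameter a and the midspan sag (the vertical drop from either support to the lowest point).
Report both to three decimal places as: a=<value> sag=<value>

seed: a₀ = √(S³/(24(L−S))) = √(55.605³/(24·27.268)) = 16.208339
iter 1: u=1.715321  f(a)=+4.304e+00  f'(a)=-4.465e+00  a ← 16.208339 − (+4.304e+00/-4.465e+00) = 17.172459
iter 2: u=1.619017  f(a)=+4.140e-01  f'(a)=-3.644e+00  a ← 17.172459 − (+4.140e-01/-3.644e+00) = 17.286070
iter 3: u=1.608376  f(a)=+4.728e-03  f'(a)=-3.561e+00  a ← 17.286070 − (+4.728e-03/-3.561e+00) = 17.287398
iter 4: u=1.608252  f(a)=+6.324e-07  f'(a)=-3.560e+00  a ← 17.287398 − (+6.324e-07/-3.560e+00) = 17.287398
iter 5: u=1.608252  f(a)=+0.000e+00  f'(a)=-3.560e+00  a ← 17.287398 − (+0.000e+00/-3.560e+00) = 17.287398
converged: |Δa| < 1e-12 after 5 iterations
sag = a·(cosh(S/(2a)) − 1) = 17.287398·(cosh(1.608252) − 1) = 27.610683
T_max/T_min = cosh(S/(2a)) = 2.597157

a=17.287 sag=27.611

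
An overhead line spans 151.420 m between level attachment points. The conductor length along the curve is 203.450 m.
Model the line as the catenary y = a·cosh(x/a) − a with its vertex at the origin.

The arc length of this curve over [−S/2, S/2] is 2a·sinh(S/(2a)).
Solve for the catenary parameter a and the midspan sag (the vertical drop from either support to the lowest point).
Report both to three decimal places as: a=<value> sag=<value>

seed: a₀ = √(S³/(24(L−S))) = √(151.420³/(24·52.030)) = 52.728125
iter 1: u=1.435856  f(a)=+5.634e+00  f'(a)=-2.412e+00  a ← 52.728125 − (+5.634e+00/-2.412e+00) = 55.064582
iter 2: u=1.374931  f(a)=+3.961e-01  f'(a)=-2.083e+00  a ← 55.064582 − (+3.961e-01/-2.083e+00) = 55.254737
iter 3: u=1.370199  f(a)=+2.286e-03  f'(a)=-2.059e+00  a ← 55.254737 − (+2.286e-03/-2.059e+00) = 55.255847
iter 4: u=1.370172  f(a)=+7.706e-08  f'(a)=-2.059e+00  a ← 55.255847 − (+7.706e-08/-2.059e+00) = 55.255847
iter 5: u=1.370172  f(a)=-5.684e-14  f'(a)=-2.059e+00  a ← 55.255847 − (-5.684e-14/-2.059e+00) = 55.255847
converged: |Δa| < 1e-12 after 5 iterations
sag = a·(cosh(S/(2a)) − 1) = 55.255847·(cosh(1.370172) − 1) = 60.507637
T_max/T_min = cosh(S/(2a)) = 2.095045

a=55.256 sag=60.508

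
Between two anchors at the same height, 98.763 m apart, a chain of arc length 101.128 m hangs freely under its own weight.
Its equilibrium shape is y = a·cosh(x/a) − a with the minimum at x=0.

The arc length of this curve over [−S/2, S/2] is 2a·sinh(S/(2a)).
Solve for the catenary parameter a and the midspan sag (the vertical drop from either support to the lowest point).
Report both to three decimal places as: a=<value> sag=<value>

seed: a₀ = √(S³/(24(L−S))) = √(98.763³/(24·2.365)) = 130.277740
iter 1: u=0.379048  f(a)=+1.705e-02  f'(a)=-3.683e-02  a ← 130.277740 − (+1.705e-02/-3.683e-02) = 130.740608
iter 2: u=0.377706  f(a)=+9.129e-05  f'(a)=-3.644e-02  a ← 130.740608 − (+9.129e-05/-3.644e-02) = 130.743114
iter 3: u=0.377699  f(a)=+2.649e-09  f'(a)=-3.644e-02  a ← 130.743114 − (+2.649e-09/-3.644e-02) = 130.743114
iter 4: u=0.377699  f(a)=+1.421e-14  f'(a)=-3.644e-02  a ← 130.743114 − (+1.421e-14/-3.644e-02) = 130.743114
converged: |Δa| < 1e-12 after 4 iterations
sag = a·(cosh(S/(2a)) − 1) = 130.743114·(cosh(0.377699) − 1) = 9.437056
T_max/T_min = cosh(S/(2a)) = 1.072180

a=130.743 sag=9.437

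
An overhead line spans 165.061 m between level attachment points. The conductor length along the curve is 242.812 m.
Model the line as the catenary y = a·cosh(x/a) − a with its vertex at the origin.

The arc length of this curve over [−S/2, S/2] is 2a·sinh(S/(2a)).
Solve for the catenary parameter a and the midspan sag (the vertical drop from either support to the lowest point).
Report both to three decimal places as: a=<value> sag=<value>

a=52.242 sag=79.927

seed: a₀ = √(S³/(24(L−S))) = √(165.061³/(24·77.751)) = 49.091703
iter 1: u=1.681150  f(a)=+1.176e+01  f'(a)=-4.158e+00  a ← 49.091703 − (+1.176e+01/-4.158e+00) = 51.919065
iter 2: u=1.589599  f(a)=+1.092e+00  f'(a)=-3.418e+00  a ← 51.919065 − (+1.092e+00/-3.418e+00) = 52.238556
iter 3: u=1.579877  f(a)=+1.156e-02  f'(a)=-3.346e+00  a ← 52.238556 − (+1.156e-02/-3.346e+00) = 52.242010
iter 4: u=1.579773  f(a)=+1.324e-06  f'(a)=-3.346e+00  a ← 52.242010 − (+1.324e-06/-3.346e+00) = 52.242010
iter 5: u=1.579773  f(a)=+2.842e-14  f'(a)=-3.346e+00  a ← 52.242010 − (+2.842e-14/-3.346e+00) = 52.242010
converged: |Δa| < 1e-12 after 5 iterations
sag = a·(cosh(S/(2a)) − 1) = 52.242010·(cosh(1.579773) − 1) = 79.926989
T_max/T_min = cosh(S/(2a)) = 2.529937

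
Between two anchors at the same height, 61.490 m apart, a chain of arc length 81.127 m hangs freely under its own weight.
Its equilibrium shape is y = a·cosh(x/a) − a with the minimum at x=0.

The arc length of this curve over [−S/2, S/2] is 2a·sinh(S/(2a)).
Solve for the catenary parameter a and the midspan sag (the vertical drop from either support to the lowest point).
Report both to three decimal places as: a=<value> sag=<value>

seed: a₀ = √(S³/(24(L−S))) = √(61.490³/(24·19.637)) = 22.210767
iter 1: u=1.384239  f(a)=+1.969e+00  f'(a)=-2.131e+00  a ← 22.210767 − (+1.969e+00/-2.131e+00) = 23.134941
iter 2: u=1.328942  f(a)=+1.296e-01  f'(a)=-1.859e+00  a ← 23.134941 − (+1.296e-01/-1.859e+00) = 23.204652
iter 3: u=1.324950  f(a)=+6.485e-04  f'(a)=-1.840e+00  a ← 23.204652 − (+6.485e-04/-1.840e+00) = 23.205004
iter 4: u=1.324930  f(a)=+1.642e-08  f'(a)=-1.840e+00  a ← 23.205004 − (+1.642e-08/-1.840e+00) = 23.205004
iter 5: u=1.324930  f(a)=+1.421e-14  f'(a)=-1.840e+00  a ← 23.205004 − (+1.421e-14/-1.840e+00) = 23.205004
converged: |Δa| < 1e-12 after 5 iterations
sag = a·(cosh(S/(2a)) − 1) = 23.205004·(cosh(1.324930) − 1) = 23.526888
T_max/T_min = cosh(S/(2a)) = 2.013871

a=23.205 sag=23.527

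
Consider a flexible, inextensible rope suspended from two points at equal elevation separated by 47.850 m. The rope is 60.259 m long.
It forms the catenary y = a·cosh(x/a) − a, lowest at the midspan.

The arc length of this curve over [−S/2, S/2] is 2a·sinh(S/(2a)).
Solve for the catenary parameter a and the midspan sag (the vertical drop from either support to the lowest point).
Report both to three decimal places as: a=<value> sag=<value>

seed: a₀ = √(S³/(24(L−S))) = √(47.850³/(24·12.409)) = 19.180013
iter 1: u=1.247392  f(a)=+1.002e+00  f'(a)=-1.507e+00  a ← 19.180013 − (+1.002e+00/-1.507e+00) = 19.844971
iter 2: u=1.205595  f(a)=+5.446e-02  f'(a)=-1.347e+00  a ← 19.844971 − (+5.446e-02/-1.347e+00) = 19.885404
iter 3: u=1.203144  f(a)=+1.814e-04  f'(a)=-1.338e+00  a ← 19.885404 − (+1.814e-04/-1.338e+00) = 19.885540
iter 4: u=1.203136  f(a)=+2.027e-09  f'(a)=-1.338e+00  a ← 19.885540 − (+2.027e-09/-1.338e+00) = 19.885540
iter 5: u=1.203136  f(a)=-2.132e-14  f'(a)=-1.338e+00  a ← 19.885540 − (-2.132e-14/-1.338e+00) = 19.885540
converged: |Δa| < 1e-12 after 5 iterations
sag = a·(cosh(S/(2a)) − 1) = 19.885540·(cosh(1.203136) − 1) = 16.214619
T_max/T_min = cosh(S/(2a)) = 1.815397

a=19.886 sag=16.215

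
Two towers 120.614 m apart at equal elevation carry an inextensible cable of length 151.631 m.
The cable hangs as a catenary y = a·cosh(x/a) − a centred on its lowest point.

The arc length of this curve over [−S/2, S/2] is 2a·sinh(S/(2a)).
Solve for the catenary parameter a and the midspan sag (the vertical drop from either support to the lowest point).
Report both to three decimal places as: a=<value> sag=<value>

a=50.322 sag=40.674

seed: a₀ = √(S³/(24(L−S))) = √(120.614³/(24·31.017)) = 48.550205
iter 1: u=1.242157  f(a)=+2.483e+00  f'(a)=-1.486e+00  a ← 48.550205 − (+2.483e+00/-1.486e+00) = 50.220875
iter 2: u=1.200835  f(a)=+1.339e-01  f'(a)=-1.330e+00  a ← 50.220875 − (+1.339e-01/-1.330e+00) = 50.321581
iter 3: u=1.198432  f(a)=+4.387e-04  f'(a)=-1.321e+00  a ← 50.321581 − (+4.387e-04/-1.321e+00) = 50.321913
iter 4: u=1.198424  f(a)=+4.743e-09  f'(a)=-1.321e+00  a ← 50.321913 − (+4.743e-09/-1.321e+00) = 50.321913
iter 5: u=1.198424  f(a)=+2.842e-14  f'(a)=-1.321e+00  a ← 50.321913 − (+2.842e-14/-1.321e+00) = 50.321913
converged: |Δa| < 1e-12 after 5 iterations
sag = a·(cosh(S/(2a)) − 1) = 50.321913·(cosh(1.198424) − 1) = 40.674158
T_max/T_min = cosh(S/(2a)) = 1.808279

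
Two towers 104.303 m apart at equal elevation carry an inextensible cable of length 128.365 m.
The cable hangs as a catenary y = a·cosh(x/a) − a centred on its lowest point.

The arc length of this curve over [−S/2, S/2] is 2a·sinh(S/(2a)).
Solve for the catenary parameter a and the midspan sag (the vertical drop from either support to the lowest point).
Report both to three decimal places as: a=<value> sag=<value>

seed: a₀ = √(S³/(24(L−S))) = √(104.303³/(24·24.062)) = 44.327549
iter 1: u=1.176503  f(a)=+1.721e+00  f'(a)=-1.244e+00  a ← 44.327549 − (+1.721e+00/-1.244e+00) = 45.711690
iter 2: u=1.140879  f(a)=+8.391e-02  f'(a)=-1.125e+00  a ← 45.711690 − (+8.391e-02/-1.125e+00) = 45.786277
iter 3: u=1.139020  f(a)=+2.220e-04  f'(a)=-1.119e+00  a ← 45.786277 − (+2.220e-04/-1.119e+00) = 45.786476
iter 4: u=1.139015  f(a)=+1.564e-09  f'(a)=-1.119e+00  a ← 45.786476 − (+1.564e-09/-1.119e+00) = 45.786476
iter 5: u=1.139015  f(a)=-2.842e-14  f'(a)=-1.119e+00  a ← 45.786476 − (-2.842e-14/-1.119e+00) = 45.786476
converged: |Δa| < 1e-12 after 5 iterations
sag = a·(cosh(S/(2a)) − 1) = 45.786476·(cosh(1.139015) − 1) = 33.053835
T_max/T_min = cosh(S/(2a)) = 1.721913

a=45.786 sag=33.054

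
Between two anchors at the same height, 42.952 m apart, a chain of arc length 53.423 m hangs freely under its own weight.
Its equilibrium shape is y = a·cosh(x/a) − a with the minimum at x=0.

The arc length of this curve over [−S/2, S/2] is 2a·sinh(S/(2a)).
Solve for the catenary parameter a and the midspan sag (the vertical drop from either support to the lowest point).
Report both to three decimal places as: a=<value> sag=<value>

a=18.373 sag=14.047

seed: a₀ = √(S³/(24(L−S))) = √(42.952³/(24·10.471)) = 17.757237
iter 1: u=1.209422  f(a)=+7.930e-01  f'(a)=-1.361e+00  a ← 17.757237 − (+7.930e-01/-1.361e+00) = 18.339860
iter 2: u=1.171001  f(a)=+4.070e-02  f'(a)=-1.225e+00  a ← 18.339860 − (+4.070e-02/-1.225e+00) = 18.373096
iter 3: u=1.168883  f(a)=+1.201e-04  f'(a)=-1.217e+00  a ← 18.373096 − (+1.201e-04/-1.217e+00) = 18.373194
iter 4: u=1.168877  f(a)=+1.051e-09  f'(a)=-1.217e+00  a ← 18.373194 − (+1.051e-09/-1.217e+00) = 18.373194
iter 5: u=1.168877  f(a)=+1.421e-14  f'(a)=-1.217e+00  a ← 18.373194 − (+1.421e-14/-1.217e+00) = 18.373194
converged: |Δa| < 1e-12 after 5 iterations
sag = a·(cosh(S/(2a)) − 1) = 18.373194·(cosh(1.168877) − 1) = 14.047147
T_max/T_min = cosh(S/(2a)) = 1.764546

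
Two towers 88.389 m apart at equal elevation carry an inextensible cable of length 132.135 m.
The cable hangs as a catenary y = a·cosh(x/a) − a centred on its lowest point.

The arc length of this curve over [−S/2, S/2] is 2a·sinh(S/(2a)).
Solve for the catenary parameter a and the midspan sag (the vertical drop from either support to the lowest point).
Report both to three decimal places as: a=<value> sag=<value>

a=27.368 sag=44.144

seed: a₀ = √(S³/(24(L−S))) = √(88.389³/(24·43.746)) = 25.646171
iter 1: u=1.723240  f(a)=+6.974e+00  f'(a)=-4.538e+00  a ← 25.646171 − (+6.974e+00/-4.538e+00) = 27.182933
iter 2: u=1.625818  f(a)=+6.760e-01  f'(a)=-3.697e+00  a ← 27.182933 − (+6.760e-01/-3.697e+00) = 27.365771
iter 3: u=1.614955  f(a)=+7.857e-03  f'(a)=-3.612e+00  a ← 27.365771 − (+7.857e-03/-3.612e+00) = 27.367946
iter 4: u=1.614827  f(a)=+1.089e-06  f'(a)=-3.611e+00  a ← 27.367946 − (+1.089e-06/-3.611e+00) = 27.367946
iter 5: u=1.614827  f(a)=-5.684e-14  f'(a)=-3.611e+00  a ← 27.367946 − (-5.684e-14/-3.611e+00) = 27.367946
converged: |Δa| < 1e-12 after 5 iterations
sag = a·(cosh(S/(2a)) − 1) = 27.367946·(cosh(1.614827) − 1) = 44.143724
T_max/T_min = cosh(S/(2a)) = 2.612972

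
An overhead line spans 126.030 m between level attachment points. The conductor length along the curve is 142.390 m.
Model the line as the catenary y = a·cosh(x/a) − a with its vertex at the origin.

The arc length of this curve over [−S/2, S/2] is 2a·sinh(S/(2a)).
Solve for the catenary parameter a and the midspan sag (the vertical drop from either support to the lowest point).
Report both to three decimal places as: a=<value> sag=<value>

seed: a₀ = √(S³/(24(L−S))) = √(126.030³/(24·16.360)) = 71.402536
iter 1: u=0.882532  f(a)=+6.491e-01  f'(a)=-4.949e-01  a ← 71.402536 − (+6.491e-01/-4.949e-01) = 72.713898
iter 2: u=0.866616  f(a)=+1.831e-02  f'(a)=-4.674e-01  a ← 72.713898 − (+1.831e-02/-4.674e-01) = 72.753079
iter 3: u=0.866149  f(a)=+1.551e-05  f'(a)=-4.666e-01  a ← 72.753079 − (+1.551e-05/-4.666e-01) = 72.753112
iter 4: u=0.866149  f(a)=+1.114e-11  f'(a)=-4.666e-01  a ← 72.753112 − (+1.114e-11/-4.666e-01) = 72.753112
converged: |Δa| < 1e-12 after 4 iterations
sag = a·(cosh(S/(2a)) − 1) = 72.753112·(cosh(0.866149) − 1) = 29.039537
T_max/T_min = cosh(S/(2a)) = 1.399152

a=72.753 sag=29.040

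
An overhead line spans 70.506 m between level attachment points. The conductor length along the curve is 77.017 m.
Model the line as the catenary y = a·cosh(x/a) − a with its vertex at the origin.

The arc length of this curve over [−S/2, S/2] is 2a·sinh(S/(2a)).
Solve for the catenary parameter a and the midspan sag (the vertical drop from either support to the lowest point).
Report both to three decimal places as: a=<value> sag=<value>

seed: a₀ = √(S³/(24(L−S))) = √(70.506³/(24·6.511)) = 47.359777
iter 1: u=0.744366  f(a)=+1.828e-01  f'(a)=-2.905e-01  a ← 47.359777 − (+1.828e-01/-2.905e-01) = 47.988967
iter 2: u=0.734606  f(a)=+3.706e-03  f'(a)=-2.788e-01  a ← 47.988967 − (+3.706e-03/-2.788e-01) = 48.002260
iter 3: u=0.734403  f(a)=+1.594e-06  f'(a)=-2.786e-01  a ← 48.002260 − (+1.594e-06/-2.786e-01) = 48.002265
iter 4: u=0.734403  f(a)=+3.126e-13  f'(a)=-2.786e-01  a ← 48.002265 − (+3.126e-13/-2.786e-01) = 48.002265
converged: |Δa| < 1e-12 after 4 iterations
sag = a·(cosh(S/(2a)) − 1) = 48.002265·(cosh(0.734403) − 1) = 13.537332
T_max/T_min = cosh(S/(2a)) = 1.282014

a=48.002 sag=13.537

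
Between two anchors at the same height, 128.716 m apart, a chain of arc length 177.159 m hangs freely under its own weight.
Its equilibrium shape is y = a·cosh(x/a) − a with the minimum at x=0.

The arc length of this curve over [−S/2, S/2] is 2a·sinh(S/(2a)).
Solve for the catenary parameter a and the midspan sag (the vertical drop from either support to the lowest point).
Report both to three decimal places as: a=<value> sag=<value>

seed: a₀ = √(S³/(24(L−S))) = √(128.716³/(24·48.443)) = 42.827987
iter 1: u=1.502709  f(a)=+5.773e+00  f'(a)=-2.816e+00  a ← 42.827987 − (+5.773e+00/-2.816e+00) = 44.878056
iter 2: u=1.434064  f(a)=+4.404e-01  f'(a)=-2.401e+00  a ← 44.878056 − (+4.404e-01/-2.401e+00) = 45.061452
iter 3: u=1.428227  f(a)=+3.031e-03  f'(a)=-2.368e+00  a ← 45.061452 − (+3.031e-03/-2.368e+00) = 45.062731
iter 4: u=1.428187  f(a)=+1.457e-07  f'(a)=-2.368e+00  a ← 45.062731 − (+1.457e-07/-2.368e+00) = 45.062731
iter 5: u=1.428187  f(a)=-2.842e-14  f'(a)=-2.368e+00  a ← 45.062731 − (-2.842e-14/-2.368e+00) = 45.062731
converged: |Δa| < 1e-12 after 5 iterations
sag = a·(cosh(S/(2a)) − 1) = 45.062731·(cosh(1.428187) − 1) = 54.320253
T_max/T_min = cosh(S/(2a)) = 2.205436

a=45.063 sag=54.320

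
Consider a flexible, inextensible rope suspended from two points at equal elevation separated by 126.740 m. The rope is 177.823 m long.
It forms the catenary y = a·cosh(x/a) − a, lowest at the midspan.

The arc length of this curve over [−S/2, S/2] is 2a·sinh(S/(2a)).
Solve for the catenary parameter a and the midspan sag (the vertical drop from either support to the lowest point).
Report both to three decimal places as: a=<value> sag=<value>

seed: a₀ = √(S³/(24(L−S))) = √(126.740³/(24·51.083)) = 40.749918
iter 1: u=1.555095  f(a)=+6.545e+00  f'(a)=-3.168e+00  a ← 40.749918 − (+6.545e+00/-3.168e+00) = 42.815619
iter 2: u=1.480067  f(a)=+5.306e-01  f'(a)=-2.674e+00  a ← 42.815619 − (+5.306e-01/-2.674e+00) = 43.014067
iter 3: u=1.473239  f(a)=+4.167e-03  f'(a)=-2.632e+00  a ← 43.014067 − (+4.167e-03/-2.632e+00) = 43.015651
iter 4: u=1.473185  f(a)=+2.615e-07  f'(a)=-2.631e+00  a ← 43.015651 − (+2.615e-07/-2.631e+00) = 43.015651
iter 5: u=1.473185  f(a)=+2.842e-14  f'(a)=-2.631e+00  a ← 43.015651 − (+2.842e-14/-2.631e+00) = 43.015651
converged: |Δa| < 1e-12 after 5 iterations
sag = a·(cosh(S/(2a)) − 1) = 43.015651·(cosh(1.473185) − 1) = 55.754795
T_max/T_min = cosh(S/(2a)) = 2.296151

a=43.016 sag=55.755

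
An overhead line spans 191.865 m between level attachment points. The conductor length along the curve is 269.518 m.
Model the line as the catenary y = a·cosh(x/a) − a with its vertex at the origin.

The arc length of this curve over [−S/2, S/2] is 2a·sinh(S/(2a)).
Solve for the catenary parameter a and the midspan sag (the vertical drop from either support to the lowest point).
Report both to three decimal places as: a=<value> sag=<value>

a=64.997 sag=84.618

seed: a₀ = √(S³/(24(L−S))) = √(191.865³/(24·77.653)) = 61.561458
iter 1: u=1.558321  f(a)=+9.992e+00  f'(a)=-3.191e+00  a ← 61.561458 − (+9.992e+00/-3.191e+00) = 64.692907
iter 2: u=1.482891  f(a)=+8.130e-01  f'(a)=-2.691e+00  a ← 64.692907 − (+8.130e-01/-2.691e+00) = 64.995041
iter 3: u=1.475997  f(a)=+6.436e-03  f'(a)=-2.649e+00  a ← 64.995041 − (+6.436e-03/-2.649e+00) = 64.997471
iter 4: u=1.475942  f(a)=+4.104e-07  f'(a)=-2.648e+00  a ← 64.997471 − (+4.104e-07/-2.648e+00) = 64.997471
iter 5: u=1.475942  f(a)=+0.000e+00  f'(a)=-2.648e+00  a ← 64.997471 − (+0.000e+00/-2.648e+00) = 64.997471
converged: |Δa| < 1e-12 after 5 iterations
sag = a·(cosh(S/(2a)) − 1) = 64.997471·(cosh(1.475942) − 1) = 84.617566
T_max/T_min = cosh(S/(2a)) = 2.301859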